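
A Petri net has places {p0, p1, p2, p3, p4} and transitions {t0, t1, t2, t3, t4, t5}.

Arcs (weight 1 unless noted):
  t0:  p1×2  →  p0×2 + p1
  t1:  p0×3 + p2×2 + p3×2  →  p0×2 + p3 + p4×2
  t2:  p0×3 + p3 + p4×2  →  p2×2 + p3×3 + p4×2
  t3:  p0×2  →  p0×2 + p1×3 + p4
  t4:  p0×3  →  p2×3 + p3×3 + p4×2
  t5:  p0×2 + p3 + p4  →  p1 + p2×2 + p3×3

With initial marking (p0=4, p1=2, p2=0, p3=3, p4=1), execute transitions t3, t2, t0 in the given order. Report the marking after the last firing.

step 1: fire t3:  (p0=4, p1=2, p2=0, p3=3, p4=1) → (p0=4, p1=5, p2=0, p3=3, p4=2)
step 2: fire t2:  (p0=4, p1=5, p2=0, p3=3, p4=2) → (p0=1, p1=5, p2=2, p3=5, p4=2)
step 3: fire t0:  (p0=1, p1=5, p2=2, p3=5, p4=2) → (p0=3, p1=4, p2=2, p3=5, p4=2)

(p0=3, p1=4, p2=2, p3=5, p4=2)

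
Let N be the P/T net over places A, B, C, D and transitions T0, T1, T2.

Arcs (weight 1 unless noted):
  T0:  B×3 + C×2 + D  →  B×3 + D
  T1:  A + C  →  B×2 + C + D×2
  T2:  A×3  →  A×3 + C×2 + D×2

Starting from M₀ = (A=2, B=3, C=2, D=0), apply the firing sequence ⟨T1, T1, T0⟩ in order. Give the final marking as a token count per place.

(A=0, B=7, C=0, D=4)

step 1: fire T1:  (A=2, B=3, C=2, D=0) → (A=1, B=5, C=2, D=2)
step 2: fire T1:  (A=1, B=5, C=2, D=2) → (A=0, B=7, C=2, D=4)
step 3: fire T0:  (A=0, B=7, C=2, D=4) → (A=0, B=7, C=0, D=4)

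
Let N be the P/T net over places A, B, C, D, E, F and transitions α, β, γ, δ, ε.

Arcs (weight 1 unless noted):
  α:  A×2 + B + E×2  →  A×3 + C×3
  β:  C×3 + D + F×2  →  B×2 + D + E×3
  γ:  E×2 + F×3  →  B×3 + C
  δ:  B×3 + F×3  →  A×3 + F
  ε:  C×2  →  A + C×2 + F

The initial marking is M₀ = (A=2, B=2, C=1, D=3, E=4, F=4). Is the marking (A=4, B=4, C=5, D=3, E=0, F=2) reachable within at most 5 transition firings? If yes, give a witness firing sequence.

YES — reachable via ⟨α, γ, ε⟩ (3 firings)

step 1: fire α:  (A=2, B=2, C=1, D=3, E=4, F=4) → (A=3, B=1, C=4, D=3, E=2, F=4)
step 2: fire γ:  (A=3, B=1, C=4, D=3, E=2, F=4) → (A=3, B=4, C=5, D=3, E=0, F=1)
step 3: fire ε:  (A=3, B=4, C=5, D=3, E=0, F=1) → (A=4, B=4, C=5, D=3, E=0, F=2)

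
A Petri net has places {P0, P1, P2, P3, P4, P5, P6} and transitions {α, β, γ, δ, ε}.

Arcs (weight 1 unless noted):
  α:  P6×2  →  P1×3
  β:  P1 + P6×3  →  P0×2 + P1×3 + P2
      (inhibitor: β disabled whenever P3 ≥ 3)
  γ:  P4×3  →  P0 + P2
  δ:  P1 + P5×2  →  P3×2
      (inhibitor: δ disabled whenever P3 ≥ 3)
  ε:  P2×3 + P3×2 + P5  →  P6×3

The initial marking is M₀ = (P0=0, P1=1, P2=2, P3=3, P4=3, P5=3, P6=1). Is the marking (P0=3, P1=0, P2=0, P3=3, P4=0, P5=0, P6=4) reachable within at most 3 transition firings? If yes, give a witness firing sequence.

NO — not reachable within 3 firings

depth 0: 1 marking
depth 1: 2 markings reached so far
depth 2: 3 markings reached so far
depth 3: 6 markings reached so far
target is not among the 6 markings reachable within 3 steps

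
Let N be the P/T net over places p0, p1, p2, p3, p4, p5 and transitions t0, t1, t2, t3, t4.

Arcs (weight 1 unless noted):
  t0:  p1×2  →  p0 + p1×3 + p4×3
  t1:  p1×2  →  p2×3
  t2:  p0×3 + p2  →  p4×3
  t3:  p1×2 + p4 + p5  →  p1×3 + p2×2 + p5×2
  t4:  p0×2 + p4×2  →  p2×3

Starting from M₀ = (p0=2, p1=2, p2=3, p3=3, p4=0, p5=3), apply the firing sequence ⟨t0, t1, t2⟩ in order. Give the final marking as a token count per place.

step 1: fire t0:  (p0=2, p1=2, p2=3, p3=3, p4=0, p5=3) → (p0=3, p1=3, p2=3, p3=3, p4=3, p5=3)
step 2: fire t1:  (p0=3, p1=3, p2=3, p3=3, p4=3, p5=3) → (p0=3, p1=1, p2=6, p3=3, p4=3, p5=3)
step 3: fire t2:  (p0=3, p1=1, p2=6, p3=3, p4=3, p5=3) → (p0=0, p1=1, p2=5, p3=3, p4=6, p5=3)

(p0=0, p1=1, p2=5, p3=3, p4=6, p5=3)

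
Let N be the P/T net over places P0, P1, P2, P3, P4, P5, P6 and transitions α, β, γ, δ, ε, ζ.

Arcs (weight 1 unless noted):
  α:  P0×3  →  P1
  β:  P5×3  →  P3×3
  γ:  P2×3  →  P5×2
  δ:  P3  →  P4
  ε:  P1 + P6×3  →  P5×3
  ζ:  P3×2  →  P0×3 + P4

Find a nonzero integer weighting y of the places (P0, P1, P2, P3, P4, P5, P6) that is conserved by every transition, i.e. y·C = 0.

y = (P0:1, P1:3, P2:2, P3:3, P4:3, P5:3, P6:2)

Incidence matrix C (rows=places, cols=transitions):
        α    β    γ    δ    ε    ζ
   P0  -3    0    0    0    0    3
   P1   1    0    0    0   -1    0
   P2   0    0   -3    0    0    0
   P3   0    3    0   -1    0   -2
   P4   0    0    0    1    0    1
   P5   0   -3    2    0    3    0
   P6   0    0    0    0   -3    0

Candidate y = [1, 3, 2, 3, 3, 3, 2]; check y·C column-wise:
  col α: 1·-3 + 3·1 + 2·0 + 3·0 + 3·0 + 3·0 + 2·0 = 0
  col β: 1·0 + 3·0 + 2·0 + 3·3 + 3·0 + 3·-3 + 2·0 = 0
  col γ: 1·0 + 3·0 + 2·-3 + 3·0 + 3·0 + 3·2 + 2·0 = 0
  col δ: 1·0 + 3·0 + 2·0 + 3·-1 + 3·1 + 3·0 + 2·0 = 0
  col ε: 1·0 + 3·-1 + 2·0 + 3·0 + 3·0 + 3·3 + 2·-3 = 0
  col ζ: 1·3 + 3·0 + 2·0 + 3·-2 + 3·1 + 3·0 + 2·0 = 0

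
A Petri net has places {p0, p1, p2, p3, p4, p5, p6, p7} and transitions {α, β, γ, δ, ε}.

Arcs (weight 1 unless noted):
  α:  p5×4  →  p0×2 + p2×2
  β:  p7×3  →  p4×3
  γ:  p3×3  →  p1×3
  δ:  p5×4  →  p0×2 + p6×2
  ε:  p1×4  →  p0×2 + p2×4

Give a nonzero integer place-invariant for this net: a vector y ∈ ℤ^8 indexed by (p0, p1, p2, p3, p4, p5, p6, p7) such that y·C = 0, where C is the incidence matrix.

y = (p0:2, p1:1, p2:0, p3:1, p4:0, p5:1, p6:0, p7:0)

Incidence matrix C (rows=places, cols=transitions):
        α    β    γ    δ    ε
   p0   2    0    0    2    2
   p1   0    0    3    0   -4
   p2   2    0    0    0    4
   p3   0    0   -3    0    0
   p4   0    3    0    0    0
   p5  -4    0    0   -4    0
   p6   0    0    0    2    0
   p7   0   -3    0    0    0

Candidate y = [2, 1, 0, 1, 0, 1, 0, 0]; check y·C column-wise:
  col α: 2·2 + 1·0 + 0·2 + 1·0 + 1·-4 = 0
  col β: 2·0 + 1·0 + 1·0 + 0·3 + 1·0 + 0·-3 = 0
  col γ: 2·0 + 1·3 + 1·-3 + 1·0 = 0
  col δ: 2·2 + 1·0 + 1·0 + 1·-4 + 0·2 = 0
  col ε: 2·2 + 1·-4 + 0·4 + 1·0 + 1·0 = 0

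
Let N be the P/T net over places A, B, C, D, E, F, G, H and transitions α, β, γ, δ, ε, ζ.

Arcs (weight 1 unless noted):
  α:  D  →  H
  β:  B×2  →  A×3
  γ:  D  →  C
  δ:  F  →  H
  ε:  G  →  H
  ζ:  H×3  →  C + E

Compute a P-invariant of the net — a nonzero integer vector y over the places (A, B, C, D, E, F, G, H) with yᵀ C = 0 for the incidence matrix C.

y = (A:2, B:3, C:0, D:0, E:0, F:0, G:0, H:0)

Incidence matrix C (rows=places, cols=transitions):
        α    β    γ    δ    ε    ζ
    A   0    3    0    0    0    0
    B   0   -2    0    0    0    0
    C   0    0    1    0    0    1
    D  -1    0   -1    0    0    0
    E   0    0    0    0    0    1
    F   0    0    0   -1    0    0
    G   0    0    0    0   -1    0
    H   1    0    0    1    1   -3

Candidate y = [2, 3, 0, 0, 0, 0, 0, 0]; check y·C column-wise:
  col α: 2·0 + 3·0 + 0·-1 + 0·1 = 0
  col β: 2·3 + 3·-2 = 0
  col γ: 2·0 + 3·0 + 0·1 + 0·-1 = 0
  col δ: 2·0 + 3·0 + 0·-1 + 0·1 = 0
  col ε: 2·0 + 3·0 + 0·-1 + 0·1 = 0
  col ζ: 2·0 + 3·0 + 0·1 + 0·1 + 0·-3 = 0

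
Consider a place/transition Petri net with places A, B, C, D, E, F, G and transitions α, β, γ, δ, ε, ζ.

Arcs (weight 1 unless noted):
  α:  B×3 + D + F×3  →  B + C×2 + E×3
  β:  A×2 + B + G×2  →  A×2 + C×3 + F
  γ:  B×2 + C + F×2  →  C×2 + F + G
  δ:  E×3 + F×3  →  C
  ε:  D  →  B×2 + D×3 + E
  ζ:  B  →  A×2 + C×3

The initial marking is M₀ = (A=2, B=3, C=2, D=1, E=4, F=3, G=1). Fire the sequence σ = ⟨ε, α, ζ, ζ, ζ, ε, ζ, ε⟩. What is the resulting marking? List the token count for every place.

step 1: fire ε:  (A=2, B=3, C=2, D=1, E=4, F=3, G=1) → (A=2, B=5, C=2, D=3, E=5, F=3, G=1)
step 2: fire α:  (A=2, B=5, C=2, D=3, E=5, F=3, G=1) → (A=2, B=3, C=4, D=2, E=8, F=0, G=1)
step 3: fire ζ:  (A=2, B=3, C=4, D=2, E=8, F=0, G=1) → (A=4, B=2, C=7, D=2, E=8, F=0, G=1)
step 4: fire ζ:  (A=4, B=2, C=7, D=2, E=8, F=0, G=1) → (A=6, B=1, C=10, D=2, E=8, F=0, G=1)
step 5: fire ζ:  (A=6, B=1, C=10, D=2, E=8, F=0, G=1) → (A=8, B=0, C=13, D=2, E=8, F=0, G=1)
step 6: fire ε:  (A=8, B=0, C=13, D=2, E=8, F=0, G=1) → (A=8, B=2, C=13, D=4, E=9, F=0, G=1)
step 7: fire ζ:  (A=8, B=2, C=13, D=4, E=9, F=0, G=1) → (A=10, B=1, C=16, D=4, E=9, F=0, G=1)
step 8: fire ε:  (A=10, B=1, C=16, D=4, E=9, F=0, G=1) → (A=10, B=3, C=16, D=6, E=10, F=0, G=1)

(A=10, B=3, C=16, D=6, E=10, F=0, G=1)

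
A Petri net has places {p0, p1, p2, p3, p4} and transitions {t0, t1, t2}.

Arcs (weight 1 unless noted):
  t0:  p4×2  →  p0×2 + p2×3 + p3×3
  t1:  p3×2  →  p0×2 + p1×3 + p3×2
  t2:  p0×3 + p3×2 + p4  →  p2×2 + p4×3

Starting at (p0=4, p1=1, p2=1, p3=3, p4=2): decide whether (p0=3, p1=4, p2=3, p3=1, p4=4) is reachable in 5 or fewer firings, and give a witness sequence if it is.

YES — reachable via ⟨t1, t2⟩ (2 firings)

step 1: fire t1:  (p0=4, p1=1, p2=1, p3=3, p4=2) → (p0=6, p1=4, p2=1, p3=3, p4=2)
step 2: fire t2:  (p0=6, p1=4, p2=1, p3=3, p4=2) → (p0=3, p1=4, p2=3, p3=1, p4=4)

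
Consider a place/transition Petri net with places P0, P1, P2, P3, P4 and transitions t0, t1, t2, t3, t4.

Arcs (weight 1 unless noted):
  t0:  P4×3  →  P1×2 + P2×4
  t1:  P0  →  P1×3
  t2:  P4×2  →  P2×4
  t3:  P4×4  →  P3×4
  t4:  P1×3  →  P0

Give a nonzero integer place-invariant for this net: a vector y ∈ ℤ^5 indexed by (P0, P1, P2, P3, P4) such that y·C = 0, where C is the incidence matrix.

y = (P0:3, P1:1, P2:1, P3:2, P4:2)

Incidence matrix C (rows=places, cols=transitions):
       t0   t1   t2   t3   t4
   P0   0   -1    0    0    1
   P1   2    3    0    0   -3
   P2   4    0    4    0    0
   P3   0    0    0    4    0
   P4  -3    0   -2   -4    0

Candidate y = [3, 1, 1, 2, 2]; check y·C column-wise:
  col t0: 3·0 + 1·2 + 1·4 + 2·0 + 2·-3 = 0
  col t1: 3·-1 + 1·3 + 1·0 + 2·0 + 2·0 = 0
  col t2: 3·0 + 1·0 + 1·4 + 2·0 + 2·-2 = 0
  col t3: 3·0 + 1·0 + 1·0 + 2·4 + 2·-4 = 0
  col t4: 3·1 + 1·-3 + 1·0 + 2·0 + 2·0 = 0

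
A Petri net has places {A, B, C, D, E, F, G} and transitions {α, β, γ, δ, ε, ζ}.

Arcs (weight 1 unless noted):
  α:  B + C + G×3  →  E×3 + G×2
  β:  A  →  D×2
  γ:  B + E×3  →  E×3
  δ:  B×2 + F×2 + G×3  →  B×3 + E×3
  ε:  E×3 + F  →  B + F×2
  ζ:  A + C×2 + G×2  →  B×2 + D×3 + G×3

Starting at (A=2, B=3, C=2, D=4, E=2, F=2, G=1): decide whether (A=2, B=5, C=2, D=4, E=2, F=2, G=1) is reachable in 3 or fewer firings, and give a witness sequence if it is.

NO — not reachable within 3 firings

depth 0: 1 marking
depth 1: 2 markings reached so far
depth 2: 3 markings reached so far
depth 3: 3 markings reached so far
(frontier empty at depth 3; search complete)
target is not among the 3 markings reachable within 3 steps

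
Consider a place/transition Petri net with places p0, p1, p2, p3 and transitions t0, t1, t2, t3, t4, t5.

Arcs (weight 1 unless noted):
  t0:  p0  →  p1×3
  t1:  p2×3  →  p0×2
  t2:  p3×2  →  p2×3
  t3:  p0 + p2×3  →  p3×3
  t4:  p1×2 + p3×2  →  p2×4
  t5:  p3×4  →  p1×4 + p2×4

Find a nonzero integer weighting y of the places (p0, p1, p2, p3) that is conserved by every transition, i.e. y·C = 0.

y = (p0:3, p1:1, p2:2, p3:3)

Incidence matrix C (rows=places, cols=transitions):
       t0   t1   t2   t3   t4   t5
   p0  -1    2    0   -1    0    0
   p1   3    0    0    0   -2    4
   p2   0   -3    3   -3    4    4
   p3   0    0   -2    3   -2   -4

Candidate y = [3, 1, 2, 3]; check y·C column-wise:
  col t0: 3·-1 + 1·3 + 2·0 + 3·0 = 0
  col t1: 3·2 + 1·0 + 2·-3 + 3·0 = 0
  col t2: 3·0 + 1·0 + 2·3 + 3·-2 = 0
  col t3: 3·-1 + 1·0 + 2·-3 + 3·3 = 0
  col t4: 3·0 + 1·-2 + 2·4 + 3·-2 = 0
  col t5: 3·0 + 1·4 + 2·4 + 3·-4 = 0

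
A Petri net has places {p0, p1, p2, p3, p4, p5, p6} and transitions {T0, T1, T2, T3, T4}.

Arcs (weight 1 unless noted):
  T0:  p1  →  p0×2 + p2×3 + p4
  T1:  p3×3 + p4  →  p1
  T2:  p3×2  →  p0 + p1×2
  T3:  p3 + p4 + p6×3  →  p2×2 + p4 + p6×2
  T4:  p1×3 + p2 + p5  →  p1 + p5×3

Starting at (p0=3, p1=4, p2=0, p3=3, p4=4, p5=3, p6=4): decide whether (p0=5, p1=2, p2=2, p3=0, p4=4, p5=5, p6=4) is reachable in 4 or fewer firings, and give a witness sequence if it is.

step 1: fire T0:  (p0=3, p1=4, p2=0, p3=3, p4=4, p5=3, p6=4) → (p0=5, p1=3, p2=3, p3=3, p4=5, p5=3, p6=4)
step 2: fire T1:  (p0=5, p1=3, p2=3, p3=3, p4=5, p5=3, p6=4) → (p0=5, p1=4, p2=3, p3=0, p4=4, p5=3, p6=4)
step 3: fire T4:  (p0=5, p1=4, p2=3, p3=0, p4=4, p5=3, p6=4) → (p0=5, p1=2, p2=2, p3=0, p4=4, p5=5, p6=4)

YES — reachable via ⟨T0, T1, T4⟩ (3 firings)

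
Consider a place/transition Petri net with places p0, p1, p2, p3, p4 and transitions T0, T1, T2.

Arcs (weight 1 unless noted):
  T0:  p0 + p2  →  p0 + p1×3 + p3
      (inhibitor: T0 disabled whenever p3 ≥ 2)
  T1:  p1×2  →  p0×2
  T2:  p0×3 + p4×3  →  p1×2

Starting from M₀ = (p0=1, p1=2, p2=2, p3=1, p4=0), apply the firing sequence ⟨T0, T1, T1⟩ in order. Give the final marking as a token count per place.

step 1: fire T0:  (p0=1, p1=2, p2=2, p3=1, p4=0) → (p0=1, p1=5, p2=1, p3=2, p4=0)
step 2: fire T1:  (p0=1, p1=5, p2=1, p3=2, p4=0) → (p0=3, p1=3, p2=1, p3=2, p4=0)
step 3: fire T1:  (p0=3, p1=3, p2=1, p3=2, p4=0) → (p0=5, p1=1, p2=1, p3=2, p4=0)

(p0=5, p1=1, p2=1, p3=2, p4=0)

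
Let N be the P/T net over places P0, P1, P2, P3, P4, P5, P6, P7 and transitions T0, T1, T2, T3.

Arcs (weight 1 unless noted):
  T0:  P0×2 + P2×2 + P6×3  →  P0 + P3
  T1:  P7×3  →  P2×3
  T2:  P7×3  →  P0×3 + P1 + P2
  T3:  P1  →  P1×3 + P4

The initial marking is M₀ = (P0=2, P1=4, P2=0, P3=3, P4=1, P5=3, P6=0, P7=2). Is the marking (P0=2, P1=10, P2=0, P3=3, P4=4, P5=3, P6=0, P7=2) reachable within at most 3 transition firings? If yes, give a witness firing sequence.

step 1: fire T3:  (P0=2, P1=4, P2=0, P3=3, P4=1, P5=3, P6=0, P7=2) → (P0=2, P1=6, P2=0, P3=3, P4=2, P5=3, P6=0, P7=2)
step 2: fire T3:  (P0=2, P1=6, P2=0, P3=3, P4=2, P5=3, P6=0, P7=2) → (P0=2, P1=8, P2=0, P3=3, P4=3, P5=3, P6=0, P7=2)
step 3: fire T3:  (P0=2, P1=8, P2=0, P3=3, P4=3, P5=3, P6=0, P7=2) → (P0=2, P1=10, P2=0, P3=3, P4=4, P5=3, P6=0, P7=2)

YES — reachable via ⟨T3, T3, T3⟩ (3 firings)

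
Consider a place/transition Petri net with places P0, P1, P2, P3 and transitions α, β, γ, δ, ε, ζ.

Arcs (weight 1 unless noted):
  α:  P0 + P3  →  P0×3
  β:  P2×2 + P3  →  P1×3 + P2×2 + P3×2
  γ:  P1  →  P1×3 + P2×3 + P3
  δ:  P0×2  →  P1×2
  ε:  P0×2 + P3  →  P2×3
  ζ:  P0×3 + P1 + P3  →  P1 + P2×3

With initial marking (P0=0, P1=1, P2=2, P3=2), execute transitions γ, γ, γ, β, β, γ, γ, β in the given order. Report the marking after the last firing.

step 1: fire γ:  (P0=0, P1=1, P2=2, P3=2) → (P0=0, P1=3, P2=5, P3=3)
step 2: fire γ:  (P0=0, P1=3, P2=5, P3=3) → (P0=0, P1=5, P2=8, P3=4)
step 3: fire γ:  (P0=0, P1=5, P2=8, P3=4) → (P0=0, P1=7, P2=11, P3=5)
step 4: fire β:  (P0=0, P1=7, P2=11, P3=5) → (P0=0, P1=10, P2=11, P3=6)
step 5: fire β:  (P0=0, P1=10, P2=11, P3=6) → (P0=0, P1=13, P2=11, P3=7)
step 6: fire γ:  (P0=0, P1=13, P2=11, P3=7) → (P0=0, P1=15, P2=14, P3=8)
step 7: fire γ:  (P0=0, P1=15, P2=14, P3=8) → (P0=0, P1=17, P2=17, P3=9)
step 8: fire β:  (P0=0, P1=17, P2=17, P3=9) → (P0=0, P1=20, P2=17, P3=10)

(P0=0, P1=20, P2=17, P3=10)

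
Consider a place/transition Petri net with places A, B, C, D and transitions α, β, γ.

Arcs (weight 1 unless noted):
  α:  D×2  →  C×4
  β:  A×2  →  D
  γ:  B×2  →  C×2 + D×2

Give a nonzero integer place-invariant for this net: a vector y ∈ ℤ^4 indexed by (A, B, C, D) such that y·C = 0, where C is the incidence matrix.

y = (A:1, B:3, C:1, D:2)

Incidence matrix C (rows=places, cols=transitions):
        α    β    γ
    A   0   -2    0
    B   0    0   -2
    C   4    0    2
    D  -2    1    2

Candidate y = [1, 3, 1, 2]; check y·C column-wise:
  col α: 1·0 + 3·0 + 1·4 + 2·-2 = 0
  col β: 1·-2 + 3·0 + 1·0 + 2·1 = 0
  col γ: 1·0 + 3·-2 + 1·2 + 2·2 = 0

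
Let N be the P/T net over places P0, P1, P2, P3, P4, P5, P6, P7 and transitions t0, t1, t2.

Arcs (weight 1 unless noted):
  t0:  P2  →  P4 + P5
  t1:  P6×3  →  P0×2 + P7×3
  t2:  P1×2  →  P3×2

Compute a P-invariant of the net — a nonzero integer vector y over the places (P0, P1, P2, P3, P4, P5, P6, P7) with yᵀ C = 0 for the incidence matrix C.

Incidence matrix C (rows=places, cols=transitions):
       t0   t1   t2
   P0   0    2    0
   P1   0    0   -2
   P2  -1    0    0
   P3   0    0    2
   P4   1    0    0
   P5   1    0    0
   P6   0   -3    0
   P7   0    3    0

Candidate y = [0, 1, 0, 1, 0, 0, 0, 0]; check y·C column-wise:
  col t0: 1·0 + 0·-1 + 1·0 + 0·1 + 0·1 = 0
  col t1: 0·2 + 1·0 + 1·0 + 0·-3 + 0·3 = 0
  col t2: 1·-2 + 1·2 = 0

y = (P0:0, P1:1, P2:0, P3:1, P4:0, P5:0, P6:0, P7:0)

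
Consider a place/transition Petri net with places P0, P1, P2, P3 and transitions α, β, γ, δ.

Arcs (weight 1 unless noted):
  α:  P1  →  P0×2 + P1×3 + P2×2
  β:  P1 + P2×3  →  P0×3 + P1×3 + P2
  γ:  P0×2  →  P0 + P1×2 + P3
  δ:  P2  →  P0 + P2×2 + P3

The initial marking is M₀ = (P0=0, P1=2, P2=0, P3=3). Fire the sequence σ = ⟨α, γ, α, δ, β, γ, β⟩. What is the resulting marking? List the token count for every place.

(P0=9, P1=14, P2=1, P3=6)

step 1: fire α:  (P0=0, P1=2, P2=0, P3=3) → (P0=2, P1=4, P2=2, P3=3)
step 2: fire γ:  (P0=2, P1=4, P2=2, P3=3) → (P0=1, P1=6, P2=2, P3=4)
step 3: fire α:  (P0=1, P1=6, P2=2, P3=4) → (P0=3, P1=8, P2=4, P3=4)
step 4: fire δ:  (P0=3, P1=8, P2=4, P3=4) → (P0=4, P1=8, P2=5, P3=5)
step 5: fire β:  (P0=4, P1=8, P2=5, P3=5) → (P0=7, P1=10, P2=3, P3=5)
step 6: fire γ:  (P0=7, P1=10, P2=3, P3=5) → (P0=6, P1=12, P2=3, P3=6)
step 7: fire β:  (P0=6, P1=12, P2=3, P3=6) → (P0=9, P1=14, P2=1, P3=6)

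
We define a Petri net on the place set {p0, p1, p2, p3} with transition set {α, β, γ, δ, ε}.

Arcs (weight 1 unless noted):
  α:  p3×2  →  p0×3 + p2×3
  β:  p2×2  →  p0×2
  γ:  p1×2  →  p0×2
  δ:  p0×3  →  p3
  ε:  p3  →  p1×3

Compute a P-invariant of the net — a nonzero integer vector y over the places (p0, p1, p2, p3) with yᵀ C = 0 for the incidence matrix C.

Incidence matrix C (rows=places, cols=transitions):
        α    β    γ    δ    ε
   p0   3    2    2   -3    0
   p1   0    0   -2    0    3
   p2   3   -2    0    0    0
   p3  -2    0    0    1   -1

Candidate y = [1, 1, 1, 3]; check y·C column-wise:
  col α: 1·3 + 1·0 + 1·3 + 3·-2 = 0
  col β: 1·2 + 1·0 + 1·-2 + 3·0 = 0
  col γ: 1·2 + 1·-2 + 1·0 + 3·0 = 0
  col δ: 1·-3 + 1·0 + 1·0 + 3·1 = 0
  col ε: 1·0 + 1·3 + 1·0 + 3·-1 = 0

y = (p0:1, p1:1, p2:1, p3:3)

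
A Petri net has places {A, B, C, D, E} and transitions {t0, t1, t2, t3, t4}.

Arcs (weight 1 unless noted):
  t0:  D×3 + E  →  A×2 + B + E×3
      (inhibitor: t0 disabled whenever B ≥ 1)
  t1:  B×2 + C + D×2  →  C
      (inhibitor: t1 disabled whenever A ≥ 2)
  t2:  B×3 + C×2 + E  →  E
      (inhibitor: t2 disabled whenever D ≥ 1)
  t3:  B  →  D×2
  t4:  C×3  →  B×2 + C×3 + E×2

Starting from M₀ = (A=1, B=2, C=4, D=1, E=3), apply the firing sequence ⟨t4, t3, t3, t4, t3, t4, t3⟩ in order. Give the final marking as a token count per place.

step 1: fire t4:  (A=1, B=2, C=4, D=1, E=3) → (A=1, B=4, C=4, D=1, E=5)
step 2: fire t3:  (A=1, B=4, C=4, D=1, E=5) → (A=1, B=3, C=4, D=3, E=5)
step 3: fire t3:  (A=1, B=3, C=4, D=3, E=5) → (A=1, B=2, C=4, D=5, E=5)
step 4: fire t4:  (A=1, B=2, C=4, D=5, E=5) → (A=1, B=4, C=4, D=5, E=7)
step 5: fire t3:  (A=1, B=4, C=4, D=5, E=7) → (A=1, B=3, C=4, D=7, E=7)
step 6: fire t4:  (A=1, B=3, C=4, D=7, E=7) → (A=1, B=5, C=4, D=7, E=9)
step 7: fire t3:  (A=1, B=5, C=4, D=7, E=9) → (A=1, B=4, C=4, D=9, E=9)

(A=1, B=4, C=4, D=9, E=9)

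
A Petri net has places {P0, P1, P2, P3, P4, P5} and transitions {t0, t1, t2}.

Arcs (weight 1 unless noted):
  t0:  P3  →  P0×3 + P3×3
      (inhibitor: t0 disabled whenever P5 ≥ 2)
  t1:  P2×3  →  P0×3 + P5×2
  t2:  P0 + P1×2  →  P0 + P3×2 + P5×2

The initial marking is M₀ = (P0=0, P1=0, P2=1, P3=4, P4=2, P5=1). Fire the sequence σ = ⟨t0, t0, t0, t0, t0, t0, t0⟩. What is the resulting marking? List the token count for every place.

step 1: fire t0:  (P0=0, P1=0, P2=1, P3=4, P4=2, P5=1) → (P0=3, P1=0, P2=1, P3=6, P4=2, P5=1)
step 2: fire t0:  (P0=3, P1=0, P2=1, P3=6, P4=2, P5=1) → (P0=6, P1=0, P2=1, P3=8, P4=2, P5=1)
step 3: fire t0:  (P0=6, P1=0, P2=1, P3=8, P4=2, P5=1) → (P0=9, P1=0, P2=1, P3=10, P4=2, P5=1)
step 4: fire t0:  (P0=9, P1=0, P2=1, P3=10, P4=2, P5=1) → (P0=12, P1=0, P2=1, P3=12, P4=2, P5=1)
step 5: fire t0:  (P0=12, P1=0, P2=1, P3=12, P4=2, P5=1) → (P0=15, P1=0, P2=1, P3=14, P4=2, P5=1)
step 6: fire t0:  (P0=15, P1=0, P2=1, P3=14, P4=2, P5=1) → (P0=18, P1=0, P2=1, P3=16, P4=2, P5=1)
step 7: fire t0:  (P0=18, P1=0, P2=1, P3=16, P4=2, P5=1) → (P0=21, P1=0, P2=1, P3=18, P4=2, P5=1)

(P0=21, P1=0, P2=1, P3=18, P4=2, P5=1)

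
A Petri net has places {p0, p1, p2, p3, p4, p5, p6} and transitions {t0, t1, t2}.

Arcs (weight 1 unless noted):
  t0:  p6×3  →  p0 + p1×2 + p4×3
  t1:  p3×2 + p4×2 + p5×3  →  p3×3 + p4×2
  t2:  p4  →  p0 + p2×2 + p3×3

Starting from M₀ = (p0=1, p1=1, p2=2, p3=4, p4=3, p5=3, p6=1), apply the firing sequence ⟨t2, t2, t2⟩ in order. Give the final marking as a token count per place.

step 1: fire t2:  (p0=1, p1=1, p2=2, p3=4, p4=3, p5=3, p6=1) → (p0=2, p1=1, p2=4, p3=7, p4=2, p5=3, p6=1)
step 2: fire t2:  (p0=2, p1=1, p2=4, p3=7, p4=2, p5=3, p6=1) → (p0=3, p1=1, p2=6, p3=10, p4=1, p5=3, p6=1)
step 3: fire t2:  (p0=3, p1=1, p2=6, p3=10, p4=1, p5=3, p6=1) → (p0=4, p1=1, p2=8, p3=13, p4=0, p5=3, p6=1)

(p0=4, p1=1, p2=8, p3=13, p4=0, p5=3, p6=1)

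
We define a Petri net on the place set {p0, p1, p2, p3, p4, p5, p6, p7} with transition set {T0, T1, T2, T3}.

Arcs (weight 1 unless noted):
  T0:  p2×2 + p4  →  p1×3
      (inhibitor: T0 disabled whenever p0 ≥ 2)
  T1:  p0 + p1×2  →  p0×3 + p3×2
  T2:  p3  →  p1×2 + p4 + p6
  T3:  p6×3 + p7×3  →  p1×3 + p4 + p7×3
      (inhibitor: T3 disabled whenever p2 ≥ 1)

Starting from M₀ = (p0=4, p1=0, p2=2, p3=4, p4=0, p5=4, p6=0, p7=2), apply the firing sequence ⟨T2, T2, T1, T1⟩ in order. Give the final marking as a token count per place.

step 1: fire T2:  (p0=4, p1=0, p2=2, p3=4, p4=0, p5=4, p6=0, p7=2) → (p0=4, p1=2, p2=2, p3=3, p4=1, p5=4, p6=1, p7=2)
step 2: fire T2:  (p0=4, p1=2, p2=2, p3=3, p4=1, p5=4, p6=1, p7=2) → (p0=4, p1=4, p2=2, p3=2, p4=2, p5=4, p6=2, p7=2)
step 3: fire T1:  (p0=4, p1=4, p2=2, p3=2, p4=2, p5=4, p6=2, p7=2) → (p0=6, p1=2, p2=2, p3=4, p4=2, p5=4, p6=2, p7=2)
step 4: fire T1:  (p0=6, p1=2, p2=2, p3=4, p4=2, p5=4, p6=2, p7=2) → (p0=8, p1=0, p2=2, p3=6, p4=2, p5=4, p6=2, p7=2)

(p0=8, p1=0, p2=2, p3=6, p4=2, p5=4, p6=2, p7=2)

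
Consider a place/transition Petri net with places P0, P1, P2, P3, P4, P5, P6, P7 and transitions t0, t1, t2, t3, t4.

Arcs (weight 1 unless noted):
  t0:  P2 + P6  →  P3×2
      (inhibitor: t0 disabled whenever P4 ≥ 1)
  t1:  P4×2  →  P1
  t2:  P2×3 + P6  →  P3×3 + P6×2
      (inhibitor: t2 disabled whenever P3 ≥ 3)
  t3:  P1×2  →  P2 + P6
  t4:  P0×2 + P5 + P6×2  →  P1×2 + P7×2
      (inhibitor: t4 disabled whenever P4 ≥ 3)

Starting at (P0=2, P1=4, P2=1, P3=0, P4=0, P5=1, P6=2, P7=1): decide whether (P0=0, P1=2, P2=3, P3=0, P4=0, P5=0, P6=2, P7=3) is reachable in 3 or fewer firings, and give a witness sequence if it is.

step 1: fire t3:  (P0=2, P1=4, P2=1, P3=0, P4=0, P5=1, P6=2, P7=1) → (P0=2, P1=2, P2=2, P3=0, P4=0, P5=1, P6=3, P7=1)
step 2: fire t3:  (P0=2, P1=2, P2=2, P3=0, P4=0, P5=1, P6=3, P7=1) → (P0=2, P1=0, P2=3, P3=0, P4=0, P5=1, P6=4, P7=1)
step 3: fire t4:  (P0=2, P1=0, P2=3, P3=0, P4=0, P5=1, P6=4, P7=1) → (P0=0, P1=2, P2=3, P3=0, P4=0, P5=0, P6=2, P7=3)

YES — reachable via ⟨t3, t3, t4⟩ (3 firings)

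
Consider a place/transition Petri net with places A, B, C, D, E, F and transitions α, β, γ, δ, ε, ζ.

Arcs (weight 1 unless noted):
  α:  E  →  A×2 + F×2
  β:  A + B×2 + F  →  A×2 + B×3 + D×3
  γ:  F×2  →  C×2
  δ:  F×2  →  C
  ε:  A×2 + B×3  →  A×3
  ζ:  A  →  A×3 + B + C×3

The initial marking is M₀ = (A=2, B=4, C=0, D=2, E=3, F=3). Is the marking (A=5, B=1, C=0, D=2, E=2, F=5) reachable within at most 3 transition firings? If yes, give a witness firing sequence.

YES — reachable via ⟨α, ε⟩ (2 firings)

step 1: fire α:  (A=2, B=4, C=0, D=2, E=3, F=3) → (A=4, B=4, C=0, D=2, E=2, F=5)
step 2: fire ε:  (A=4, B=4, C=0, D=2, E=2, F=5) → (A=5, B=1, C=0, D=2, E=2, F=5)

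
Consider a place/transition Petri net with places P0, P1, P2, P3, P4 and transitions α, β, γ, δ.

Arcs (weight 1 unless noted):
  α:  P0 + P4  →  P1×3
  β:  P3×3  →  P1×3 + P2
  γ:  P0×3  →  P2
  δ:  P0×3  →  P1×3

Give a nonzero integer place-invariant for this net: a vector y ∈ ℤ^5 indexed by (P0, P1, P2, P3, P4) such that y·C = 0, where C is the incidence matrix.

y = (P0:1, P1:1, P2:3, P3:2, P4:2)

Incidence matrix C (rows=places, cols=transitions):
        α    β    γ    δ
   P0  -1    0   -3   -3
   P1   3    3    0    3
   P2   0    1    1    0
   P3   0   -3    0    0
   P4  -1    0    0    0

Candidate y = [1, 1, 3, 2, 2]; check y·C column-wise:
  col α: 1·-1 + 1·3 + 3·0 + 2·0 + 2·-1 = 0
  col β: 1·0 + 1·3 + 3·1 + 2·-3 + 2·0 = 0
  col γ: 1·-3 + 1·0 + 3·1 + 2·0 + 2·0 = 0
  col δ: 1·-3 + 1·3 + 3·0 + 2·0 + 2·0 = 0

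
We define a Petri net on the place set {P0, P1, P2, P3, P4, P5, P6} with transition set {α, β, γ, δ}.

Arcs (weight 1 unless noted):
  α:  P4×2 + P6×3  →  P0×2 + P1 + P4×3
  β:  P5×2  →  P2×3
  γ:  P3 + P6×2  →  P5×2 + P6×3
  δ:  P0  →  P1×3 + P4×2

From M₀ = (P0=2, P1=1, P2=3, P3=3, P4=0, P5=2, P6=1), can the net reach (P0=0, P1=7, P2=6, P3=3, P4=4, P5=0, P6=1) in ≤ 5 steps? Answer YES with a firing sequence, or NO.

step 1: fire β:  (P0=2, P1=1, P2=3, P3=3, P4=0, P5=2, P6=1) → (P0=2, P1=1, P2=6, P3=3, P4=0, P5=0, P6=1)
step 2: fire δ:  (P0=2, P1=1, P2=6, P3=3, P4=0, P5=0, P6=1) → (P0=1, P1=4, P2=6, P3=3, P4=2, P5=0, P6=1)
step 3: fire δ:  (P0=1, P1=4, P2=6, P3=3, P4=2, P5=0, P6=1) → (P0=0, P1=7, P2=6, P3=3, P4=4, P5=0, P6=1)

YES — reachable via ⟨β, δ, δ⟩ (3 firings)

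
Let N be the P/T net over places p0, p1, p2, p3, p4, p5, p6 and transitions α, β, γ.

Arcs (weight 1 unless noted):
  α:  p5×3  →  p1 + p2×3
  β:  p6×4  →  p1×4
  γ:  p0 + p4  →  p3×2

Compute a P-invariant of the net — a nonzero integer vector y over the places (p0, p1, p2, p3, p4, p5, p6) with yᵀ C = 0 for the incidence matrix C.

Incidence matrix C (rows=places, cols=transitions):
        α    β    γ
   p0   0    0   -1
   p1   1    4    0
   p2   3    0    0
   p3   0    0    2
   p4   0    0   -1
   p5  -3    0    0
   p6   0   -4    0

Candidate y = [2, 0, 0, 1, 0, 0, 0]; check y·C column-wise:
  col α: 2·0 + 0·1 + 0·3 + 1·0 + 0·-3 = 0
  col β: 2·0 + 0·4 + 1·0 + 0·-4 = 0
  col γ: 2·-1 + 1·2 + 0·-1 = 0

y = (p0:2, p1:0, p2:0, p3:1, p4:0, p5:0, p6:0)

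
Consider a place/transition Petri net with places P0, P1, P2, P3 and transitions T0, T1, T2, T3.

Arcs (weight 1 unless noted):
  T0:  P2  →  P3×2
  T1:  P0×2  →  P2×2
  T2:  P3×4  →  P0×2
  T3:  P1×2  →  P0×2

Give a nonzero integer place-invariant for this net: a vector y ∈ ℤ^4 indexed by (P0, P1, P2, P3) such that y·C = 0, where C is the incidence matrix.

Incidence matrix C (rows=places, cols=transitions):
       T0   T1   T2   T3
   P0   0   -2    2    2
   P1   0    0    0   -2
   P2  -1    2    0    0
   P3   2    0   -4    0

Candidate y = [2, 2, 2, 1]; check y·C column-wise:
  col T0: 2·0 + 2·0 + 2·-1 + 1·2 = 0
  col T1: 2·-2 + 2·0 + 2·2 + 1·0 = 0
  col T2: 2·2 + 2·0 + 2·0 + 1·-4 = 0
  col T3: 2·2 + 2·-2 + 2·0 + 1·0 = 0

y = (P0:2, P1:2, P2:2, P3:1)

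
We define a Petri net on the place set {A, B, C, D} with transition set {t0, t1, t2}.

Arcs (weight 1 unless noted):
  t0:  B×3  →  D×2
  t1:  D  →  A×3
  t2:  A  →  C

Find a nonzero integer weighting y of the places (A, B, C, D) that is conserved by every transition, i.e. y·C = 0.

Incidence matrix C (rows=places, cols=transitions):
       t0   t1   t2
    A   0    3   -1
    B  -3    0    0
    C   0    0    1
    D   2   -1    0

Candidate y = [1, 2, 1, 3]; check y·C column-wise:
  col t0: 1·0 + 2·-3 + 1·0 + 3·2 = 0
  col t1: 1·3 + 2·0 + 1·0 + 3·-1 = 0
  col t2: 1·-1 + 2·0 + 1·1 + 3·0 = 0

y = (A:1, B:2, C:1, D:3)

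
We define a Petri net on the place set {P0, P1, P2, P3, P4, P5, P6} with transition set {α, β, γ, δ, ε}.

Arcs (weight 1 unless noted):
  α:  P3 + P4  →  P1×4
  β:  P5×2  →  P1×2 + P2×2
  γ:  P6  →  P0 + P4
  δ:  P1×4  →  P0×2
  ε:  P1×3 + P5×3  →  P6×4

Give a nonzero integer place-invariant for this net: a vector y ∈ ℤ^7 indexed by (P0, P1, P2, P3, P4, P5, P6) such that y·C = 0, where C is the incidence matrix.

y = (P0:2, P1:1, P2:-2, P3:6, P4:-2, P5:-1, P6:0)

Incidence matrix C (rows=places, cols=transitions):
        α    β    γ    δ    ε
   P0   0    0    1    2    0
   P1   4    2    0   -4   -3
   P2   0    2    0    0    0
   P3  -1    0    0    0    0
   P4  -1    0    1    0    0
   P5   0   -2    0    0   -3
   P6   0    0   -1    0    4

Candidate y = [2, 1, -2, 6, -2, -1, 0]; check y·C column-wise:
  col α: 2·0 + 1·4 + -2·0 + 6·-1 + -2·-1 + -1·0 = 0
  col β: 2·0 + 1·2 + -2·2 + 6·0 + -2·0 + -1·-2 = 0
  col γ: 2·1 + 1·0 + -2·0 + 6·0 + -2·1 + -1·0 + 0·-1 = 0
  col δ: 2·2 + 1·-4 + -2·0 + 6·0 + -2·0 + -1·0 = 0
  col ε: 2·0 + 1·-3 + -2·0 + 6·0 + -2·0 + -1·-3 + 0·4 = 0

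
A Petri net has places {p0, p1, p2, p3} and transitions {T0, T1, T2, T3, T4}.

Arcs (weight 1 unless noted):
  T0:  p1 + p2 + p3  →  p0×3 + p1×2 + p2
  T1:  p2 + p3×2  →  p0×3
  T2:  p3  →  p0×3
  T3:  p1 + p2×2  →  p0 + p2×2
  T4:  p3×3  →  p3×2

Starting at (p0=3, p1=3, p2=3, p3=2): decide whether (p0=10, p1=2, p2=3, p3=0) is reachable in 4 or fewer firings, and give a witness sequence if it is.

step 1: fire T2:  (p0=3, p1=3, p2=3, p3=2) → (p0=6, p1=3, p2=3, p3=1)
step 2: fire T2:  (p0=6, p1=3, p2=3, p3=1) → (p0=9, p1=3, p2=3, p3=0)
step 3: fire T3:  (p0=9, p1=3, p2=3, p3=0) → (p0=10, p1=2, p2=3, p3=0)

YES — reachable via ⟨T2, T2, T3⟩ (3 firings)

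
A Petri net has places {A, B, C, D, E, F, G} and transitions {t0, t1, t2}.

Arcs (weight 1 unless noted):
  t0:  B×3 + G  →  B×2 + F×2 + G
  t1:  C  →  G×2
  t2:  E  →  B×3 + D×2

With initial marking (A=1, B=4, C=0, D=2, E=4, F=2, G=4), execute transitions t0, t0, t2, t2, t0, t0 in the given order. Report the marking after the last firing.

step 1: fire t0:  (A=1, B=4, C=0, D=2, E=4, F=2, G=4) → (A=1, B=3, C=0, D=2, E=4, F=4, G=4)
step 2: fire t0:  (A=1, B=3, C=0, D=2, E=4, F=4, G=4) → (A=1, B=2, C=0, D=2, E=4, F=6, G=4)
step 3: fire t2:  (A=1, B=2, C=0, D=2, E=4, F=6, G=4) → (A=1, B=5, C=0, D=4, E=3, F=6, G=4)
step 4: fire t2:  (A=1, B=5, C=0, D=4, E=3, F=6, G=4) → (A=1, B=8, C=0, D=6, E=2, F=6, G=4)
step 5: fire t0:  (A=1, B=8, C=0, D=6, E=2, F=6, G=4) → (A=1, B=7, C=0, D=6, E=2, F=8, G=4)
step 6: fire t0:  (A=1, B=7, C=0, D=6, E=2, F=8, G=4) → (A=1, B=6, C=0, D=6, E=2, F=10, G=4)

(A=1, B=6, C=0, D=6, E=2, F=10, G=4)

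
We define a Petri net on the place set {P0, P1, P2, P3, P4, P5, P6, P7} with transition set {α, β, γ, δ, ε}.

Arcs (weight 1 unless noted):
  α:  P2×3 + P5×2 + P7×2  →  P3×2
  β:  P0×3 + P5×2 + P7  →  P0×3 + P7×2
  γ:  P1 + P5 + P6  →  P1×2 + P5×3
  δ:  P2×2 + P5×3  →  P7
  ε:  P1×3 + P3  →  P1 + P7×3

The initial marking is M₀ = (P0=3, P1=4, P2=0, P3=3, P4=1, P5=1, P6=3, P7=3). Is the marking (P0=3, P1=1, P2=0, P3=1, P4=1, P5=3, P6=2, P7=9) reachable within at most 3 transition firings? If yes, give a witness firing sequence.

step 1: fire γ:  (P0=3, P1=4, P2=0, P3=3, P4=1, P5=1, P6=3, P7=3) → (P0=3, P1=5, P2=0, P3=3, P4=1, P5=3, P6=2, P7=3)
step 2: fire ε:  (P0=3, P1=5, P2=0, P3=3, P4=1, P5=3, P6=2, P7=3) → (P0=3, P1=3, P2=0, P3=2, P4=1, P5=3, P6=2, P7=6)
step 3: fire ε:  (P0=3, P1=3, P2=0, P3=2, P4=1, P5=3, P6=2, P7=6) → (P0=3, P1=1, P2=0, P3=1, P4=1, P5=3, P6=2, P7=9)

YES — reachable via ⟨γ, ε, ε⟩ (3 firings)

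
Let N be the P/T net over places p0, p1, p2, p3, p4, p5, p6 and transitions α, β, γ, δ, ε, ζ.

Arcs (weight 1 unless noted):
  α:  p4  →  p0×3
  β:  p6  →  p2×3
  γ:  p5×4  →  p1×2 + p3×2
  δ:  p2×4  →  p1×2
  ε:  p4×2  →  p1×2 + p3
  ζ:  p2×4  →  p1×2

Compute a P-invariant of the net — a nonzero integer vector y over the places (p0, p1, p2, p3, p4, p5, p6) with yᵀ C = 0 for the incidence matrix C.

Incidence matrix C (rows=places, cols=transitions):
        α    β    γ    δ    ε    ζ
   p0   3    0    0    0    0    0
   p1   0    0    2    2    2    2
   p2   0    3    0   -4    0   -4
   p3   0    0    2    0    1    0
   p4  -1    0    0    0   -2    0
   p5   0    0   -4    0    0    0
   p6   0   -1    0    0    0    0

Candidate y = [1, 0, 0, 6, 3, 3, 0]; check y·C column-wise:
  col α: 1·3 + 6·0 + 3·-1 + 3·0 = 0
  col β: 1·0 + 0·3 + 6·0 + 3·0 + 3·0 + 0·-1 = 0
  col γ: 1·0 + 0·2 + 6·2 + 3·0 + 3·-4 = 0
  col δ: 1·0 + 0·2 + 0·-4 + 6·0 + 3·0 + 3·0 = 0
  col ε: 1·0 + 0·2 + 6·1 + 3·-2 + 3·0 = 0
  col ζ: 1·0 + 0·2 + 0·-4 + 6·0 + 3·0 + 3·0 = 0

y = (p0:1, p1:0, p2:0, p3:6, p4:3, p5:3, p6:0)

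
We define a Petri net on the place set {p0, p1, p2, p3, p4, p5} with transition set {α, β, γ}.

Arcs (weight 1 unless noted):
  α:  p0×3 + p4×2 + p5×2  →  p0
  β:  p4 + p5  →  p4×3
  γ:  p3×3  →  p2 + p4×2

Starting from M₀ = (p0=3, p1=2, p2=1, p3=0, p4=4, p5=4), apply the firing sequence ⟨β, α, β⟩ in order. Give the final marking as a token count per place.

step 1: fire β:  (p0=3, p1=2, p2=1, p3=0, p4=4, p5=4) → (p0=3, p1=2, p2=1, p3=0, p4=6, p5=3)
step 2: fire α:  (p0=3, p1=2, p2=1, p3=0, p4=6, p5=3) → (p0=1, p1=2, p2=1, p3=0, p4=4, p5=1)
step 3: fire β:  (p0=1, p1=2, p2=1, p3=0, p4=4, p5=1) → (p0=1, p1=2, p2=1, p3=0, p4=6, p5=0)

(p0=1, p1=2, p2=1, p3=0, p4=6, p5=0)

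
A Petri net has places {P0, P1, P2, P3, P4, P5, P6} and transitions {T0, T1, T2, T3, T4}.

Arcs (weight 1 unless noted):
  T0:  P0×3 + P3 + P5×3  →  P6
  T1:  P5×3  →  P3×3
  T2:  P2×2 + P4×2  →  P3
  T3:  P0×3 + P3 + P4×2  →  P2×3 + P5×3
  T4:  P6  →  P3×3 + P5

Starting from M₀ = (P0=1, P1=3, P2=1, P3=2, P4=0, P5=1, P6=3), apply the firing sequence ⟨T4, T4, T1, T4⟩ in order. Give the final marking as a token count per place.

step 1: fire T4:  (P0=1, P1=3, P2=1, P3=2, P4=0, P5=1, P6=3) → (P0=1, P1=3, P2=1, P3=5, P4=0, P5=2, P6=2)
step 2: fire T4:  (P0=1, P1=3, P2=1, P3=5, P4=0, P5=2, P6=2) → (P0=1, P1=3, P2=1, P3=8, P4=0, P5=3, P6=1)
step 3: fire T1:  (P0=1, P1=3, P2=1, P3=8, P4=0, P5=3, P6=1) → (P0=1, P1=3, P2=1, P3=11, P4=0, P5=0, P6=1)
step 4: fire T4:  (P0=1, P1=3, P2=1, P3=11, P4=0, P5=0, P6=1) → (P0=1, P1=3, P2=1, P3=14, P4=0, P5=1, P6=0)

(P0=1, P1=3, P2=1, P3=14, P4=0, P5=1, P6=0)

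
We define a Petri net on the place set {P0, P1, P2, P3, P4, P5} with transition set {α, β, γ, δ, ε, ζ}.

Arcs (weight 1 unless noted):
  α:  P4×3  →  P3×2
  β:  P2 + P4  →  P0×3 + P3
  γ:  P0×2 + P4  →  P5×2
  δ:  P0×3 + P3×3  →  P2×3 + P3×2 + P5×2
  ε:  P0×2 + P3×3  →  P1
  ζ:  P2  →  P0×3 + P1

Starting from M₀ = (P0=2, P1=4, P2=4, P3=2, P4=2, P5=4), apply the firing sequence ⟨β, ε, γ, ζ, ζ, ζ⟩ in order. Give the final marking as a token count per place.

step 1: fire β:  (P0=2, P1=4, P2=4, P3=2, P4=2, P5=4) → (P0=5, P1=4, P2=3, P3=3, P4=1, P5=4)
step 2: fire ε:  (P0=5, P1=4, P2=3, P3=3, P4=1, P5=4) → (P0=3, P1=5, P2=3, P3=0, P4=1, P5=4)
step 3: fire γ:  (P0=3, P1=5, P2=3, P3=0, P4=1, P5=4) → (P0=1, P1=5, P2=3, P3=0, P4=0, P5=6)
step 4: fire ζ:  (P0=1, P1=5, P2=3, P3=0, P4=0, P5=6) → (P0=4, P1=6, P2=2, P3=0, P4=0, P5=6)
step 5: fire ζ:  (P0=4, P1=6, P2=2, P3=0, P4=0, P5=6) → (P0=7, P1=7, P2=1, P3=0, P4=0, P5=6)
step 6: fire ζ:  (P0=7, P1=7, P2=1, P3=0, P4=0, P5=6) → (P0=10, P1=8, P2=0, P3=0, P4=0, P5=6)

(P0=10, P1=8, P2=0, P3=0, P4=0, P5=6)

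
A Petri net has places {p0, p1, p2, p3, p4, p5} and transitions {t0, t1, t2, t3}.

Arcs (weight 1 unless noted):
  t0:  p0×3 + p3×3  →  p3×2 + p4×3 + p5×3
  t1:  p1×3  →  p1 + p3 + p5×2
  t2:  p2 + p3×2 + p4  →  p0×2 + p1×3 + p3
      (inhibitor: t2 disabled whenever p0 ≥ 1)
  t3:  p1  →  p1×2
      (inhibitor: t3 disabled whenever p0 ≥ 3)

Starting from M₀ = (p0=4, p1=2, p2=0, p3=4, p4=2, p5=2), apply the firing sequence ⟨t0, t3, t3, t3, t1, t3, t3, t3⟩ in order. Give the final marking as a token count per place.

(p0=1, p1=6, p2=0, p3=4, p4=5, p5=7)

step 1: fire t0:  (p0=4, p1=2, p2=0, p3=4, p4=2, p5=2) → (p0=1, p1=2, p2=0, p3=3, p4=5, p5=5)
step 2: fire t3:  (p0=1, p1=2, p2=0, p3=3, p4=5, p5=5) → (p0=1, p1=3, p2=0, p3=3, p4=5, p5=5)
step 3: fire t3:  (p0=1, p1=3, p2=0, p3=3, p4=5, p5=5) → (p0=1, p1=4, p2=0, p3=3, p4=5, p5=5)
step 4: fire t3:  (p0=1, p1=4, p2=0, p3=3, p4=5, p5=5) → (p0=1, p1=5, p2=0, p3=3, p4=5, p5=5)
step 5: fire t1:  (p0=1, p1=5, p2=0, p3=3, p4=5, p5=5) → (p0=1, p1=3, p2=0, p3=4, p4=5, p5=7)
step 6: fire t3:  (p0=1, p1=3, p2=0, p3=4, p4=5, p5=7) → (p0=1, p1=4, p2=0, p3=4, p4=5, p5=7)
step 7: fire t3:  (p0=1, p1=4, p2=0, p3=4, p4=5, p5=7) → (p0=1, p1=5, p2=0, p3=4, p4=5, p5=7)
step 8: fire t3:  (p0=1, p1=5, p2=0, p3=4, p4=5, p5=7) → (p0=1, p1=6, p2=0, p3=4, p4=5, p5=7)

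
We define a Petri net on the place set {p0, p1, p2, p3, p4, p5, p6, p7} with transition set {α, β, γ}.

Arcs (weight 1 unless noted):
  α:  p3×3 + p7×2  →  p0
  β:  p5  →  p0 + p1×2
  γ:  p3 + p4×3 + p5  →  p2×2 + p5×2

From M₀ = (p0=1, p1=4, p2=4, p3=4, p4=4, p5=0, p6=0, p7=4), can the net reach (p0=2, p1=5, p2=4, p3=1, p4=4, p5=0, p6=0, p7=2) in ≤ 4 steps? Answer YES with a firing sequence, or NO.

NO — not reachable within 4 firings

depth 0: 1 marking
depth 1: 2 markings reached so far
depth 2: 2 markings reached so far
(frontier empty at depth 2; search complete)
target is not among the 2 markings reachable within 4 steps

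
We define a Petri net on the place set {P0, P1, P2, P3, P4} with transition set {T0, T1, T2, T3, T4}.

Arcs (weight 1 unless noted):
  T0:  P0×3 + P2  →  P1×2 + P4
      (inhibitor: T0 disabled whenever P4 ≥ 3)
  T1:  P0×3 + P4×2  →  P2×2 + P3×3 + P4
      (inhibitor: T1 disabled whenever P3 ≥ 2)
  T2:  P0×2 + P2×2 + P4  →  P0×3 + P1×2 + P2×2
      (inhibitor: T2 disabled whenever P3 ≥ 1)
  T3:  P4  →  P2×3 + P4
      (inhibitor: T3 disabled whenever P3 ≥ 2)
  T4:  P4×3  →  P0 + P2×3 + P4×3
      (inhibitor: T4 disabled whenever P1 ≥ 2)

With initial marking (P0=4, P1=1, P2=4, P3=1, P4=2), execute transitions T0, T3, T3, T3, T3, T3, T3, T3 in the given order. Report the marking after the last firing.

(P0=1, P1=3, P2=24, P3=1, P4=3)

step 1: fire T0:  (P0=4, P1=1, P2=4, P3=1, P4=2) → (P0=1, P1=3, P2=3, P3=1, P4=3)
step 2: fire T3:  (P0=1, P1=3, P2=3, P3=1, P4=3) → (P0=1, P1=3, P2=6, P3=1, P4=3)
step 3: fire T3:  (P0=1, P1=3, P2=6, P3=1, P4=3) → (P0=1, P1=3, P2=9, P3=1, P4=3)
step 4: fire T3:  (P0=1, P1=3, P2=9, P3=1, P4=3) → (P0=1, P1=3, P2=12, P3=1, P4=3)
step 5: fire T3:  (P0=1, P1=3, P2=12, P3=1, P4=3) → (P0=1, P1=3, P2=15, P3=1, P4=3)
step 6: fire T3:  (P0=1, P1=3, P2=15, P3=1, P4=3) → (P0=1, P1=3, P2=18, P3=1, P4=3)
step 7: fire T3:  (P0=1, P1=3, P2=18, P3=1, P4=3) → (P0=1, P1=3, P2=21, P3=1, P4=3)
step 8: fire T3:  (P0=1, P1=3, P2=21, P3=1, P4=3) → (P0=1, P1=3, P2=24, P3=1, P4=3)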